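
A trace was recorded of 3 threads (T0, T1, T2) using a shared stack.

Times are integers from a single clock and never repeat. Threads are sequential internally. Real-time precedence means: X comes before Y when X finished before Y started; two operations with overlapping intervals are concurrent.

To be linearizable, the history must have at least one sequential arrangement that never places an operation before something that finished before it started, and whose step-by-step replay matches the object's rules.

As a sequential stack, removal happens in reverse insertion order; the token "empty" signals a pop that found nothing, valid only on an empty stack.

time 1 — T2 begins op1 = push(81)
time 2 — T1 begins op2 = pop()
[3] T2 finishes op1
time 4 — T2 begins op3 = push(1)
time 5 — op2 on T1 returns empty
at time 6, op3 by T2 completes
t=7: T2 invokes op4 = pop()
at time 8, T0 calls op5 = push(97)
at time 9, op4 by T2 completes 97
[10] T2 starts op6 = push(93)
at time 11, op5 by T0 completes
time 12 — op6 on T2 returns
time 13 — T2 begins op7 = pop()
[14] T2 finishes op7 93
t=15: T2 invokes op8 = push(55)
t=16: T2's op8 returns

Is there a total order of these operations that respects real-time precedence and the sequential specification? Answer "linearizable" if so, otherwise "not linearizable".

linearizable

one valid linearization: op2, op1, op3, op5, op4, op6, op7, op8
after step 1 (op2 pop() → empty): stack <>
after step 2 (op1 push(81)): stack <81>
after step 3 (op3 push(1)): stack <81,1>
after step 4 (op5 push(97)): stack <81,1,97>
after step 5 (op4 pop() → 97): stack <81,1>
after step 6 (op6 push(93)): stack <81,1,93>
after step 7 (op7 pop() → 93): stack <81,1>
after step 8 (op8 push(55)): stack <81,1,55>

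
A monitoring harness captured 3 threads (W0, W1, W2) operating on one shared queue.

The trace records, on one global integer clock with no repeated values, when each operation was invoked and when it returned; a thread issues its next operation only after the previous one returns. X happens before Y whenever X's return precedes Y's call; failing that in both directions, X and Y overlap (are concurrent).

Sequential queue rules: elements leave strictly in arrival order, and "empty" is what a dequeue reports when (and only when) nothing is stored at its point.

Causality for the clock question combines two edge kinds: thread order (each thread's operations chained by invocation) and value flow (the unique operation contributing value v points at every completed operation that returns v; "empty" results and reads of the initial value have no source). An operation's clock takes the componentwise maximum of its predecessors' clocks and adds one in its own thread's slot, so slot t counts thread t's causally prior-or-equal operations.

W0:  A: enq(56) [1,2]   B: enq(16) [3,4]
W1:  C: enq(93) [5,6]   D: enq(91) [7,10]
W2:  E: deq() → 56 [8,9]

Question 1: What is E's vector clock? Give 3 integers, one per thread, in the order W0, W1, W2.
Answer: (1, 0, 1)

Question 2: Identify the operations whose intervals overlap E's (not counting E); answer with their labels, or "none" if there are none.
Answer: D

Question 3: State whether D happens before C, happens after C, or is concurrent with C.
Answer: after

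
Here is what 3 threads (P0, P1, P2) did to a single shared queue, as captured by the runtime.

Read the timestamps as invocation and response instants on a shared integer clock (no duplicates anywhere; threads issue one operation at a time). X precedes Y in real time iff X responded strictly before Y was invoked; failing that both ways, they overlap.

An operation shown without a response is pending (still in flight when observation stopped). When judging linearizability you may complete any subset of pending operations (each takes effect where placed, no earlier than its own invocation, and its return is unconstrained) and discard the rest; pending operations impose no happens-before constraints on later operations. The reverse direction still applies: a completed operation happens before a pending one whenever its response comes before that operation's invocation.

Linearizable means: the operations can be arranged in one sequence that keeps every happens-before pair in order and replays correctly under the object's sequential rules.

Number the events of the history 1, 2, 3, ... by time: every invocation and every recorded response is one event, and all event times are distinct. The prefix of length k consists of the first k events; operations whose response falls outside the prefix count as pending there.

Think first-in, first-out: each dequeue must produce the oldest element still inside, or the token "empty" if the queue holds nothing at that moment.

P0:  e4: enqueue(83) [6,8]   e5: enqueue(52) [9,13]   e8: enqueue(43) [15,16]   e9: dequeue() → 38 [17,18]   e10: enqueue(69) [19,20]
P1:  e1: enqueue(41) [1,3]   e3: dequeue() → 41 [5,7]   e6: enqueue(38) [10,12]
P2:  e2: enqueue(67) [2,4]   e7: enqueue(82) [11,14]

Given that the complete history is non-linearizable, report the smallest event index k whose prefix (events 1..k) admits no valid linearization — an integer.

events 1..17 are linearizable; a witness order is e1, e2, e3, e4, e5, e6, e7, e8:
1. e1 enqueue(41), leaving queue <41>
2. e2 enqueue(67), leaving queue <41,67>
3. e3 dequeue() → 41, leaving queue <67>
4. e4 enqueue(83), leaving queue <67,83>
5. e5 enqueue(52), leaving queue <67,83,52>
6. e6 enqueue(38), leaving queue <67,83,52,38>
7. e7 enqueue(82), leaving queue <67,83,52,38,82>
8. e8 enqueue(43), leaving queue <67,83,52,38,82,43>
once event 18 joins (e9's response, time 18), exhaustive search finds no witness
sample order e1, e2, e3, e4, e5, e6, e7, e8, e9 stalls at step 9 — e9 dequeue() → 38 has no legal effect
sample order e1, e2, e3, e4, e5, e7, e6, e8, e9 stalls at step 9 — e9 dequeue() → 38 has no legal effect

18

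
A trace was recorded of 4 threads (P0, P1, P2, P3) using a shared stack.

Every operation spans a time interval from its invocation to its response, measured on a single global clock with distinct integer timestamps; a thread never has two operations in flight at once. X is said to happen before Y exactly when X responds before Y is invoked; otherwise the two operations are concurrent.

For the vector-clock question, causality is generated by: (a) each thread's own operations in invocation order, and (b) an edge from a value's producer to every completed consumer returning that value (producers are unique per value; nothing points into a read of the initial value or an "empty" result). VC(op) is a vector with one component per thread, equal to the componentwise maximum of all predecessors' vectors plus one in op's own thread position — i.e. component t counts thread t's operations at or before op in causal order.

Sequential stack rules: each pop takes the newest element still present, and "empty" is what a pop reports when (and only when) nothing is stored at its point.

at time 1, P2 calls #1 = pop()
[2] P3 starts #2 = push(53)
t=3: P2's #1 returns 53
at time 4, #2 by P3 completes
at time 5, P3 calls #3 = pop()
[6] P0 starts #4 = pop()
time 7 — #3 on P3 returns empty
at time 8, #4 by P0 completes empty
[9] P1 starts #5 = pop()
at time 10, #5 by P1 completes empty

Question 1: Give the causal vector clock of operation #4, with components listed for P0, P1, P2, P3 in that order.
no predecessors for #2 (invoked 2): P3 increments from zero → (0, 0, 0, 1)
no predecessors for #5 (invoked 9): P1 increments from zero → (0, 1, 0, 0)
no predecessors for #4 (invoked 6): P0 increments from zero → (1, 0, 0, 0)
merge at #3 (invoked 5): VC(#2)=(0, 0, 0, 1), own-thread bump on P3 → (0, 0, 0, 2)
merge at #1 (invoked 1): VC(#2)=(0, 0, 0, 1), own-thread bump on P2 → (0, 0, 1, 1)
target: VC(#4) = (1, 0, 0, 0)

(1, 0, 0, 0)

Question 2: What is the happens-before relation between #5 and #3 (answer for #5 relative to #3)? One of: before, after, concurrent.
#5 spans [9,10], #3 spans [5,7]
resp(#3)=7 < inv(#5)=9

after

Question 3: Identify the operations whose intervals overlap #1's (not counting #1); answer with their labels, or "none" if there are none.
overlap test against #1 [1,3]: concurrent iff the interval meets 1..3
#2 [2,4]: concurrent
#3 [5,7]: after
#4 [6,8]: after
#5 [9,10]: after

#2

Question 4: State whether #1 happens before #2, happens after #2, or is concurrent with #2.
#1 spans [1,3], #2 spans [2,4]
the intervals overlap in both directions

concurrent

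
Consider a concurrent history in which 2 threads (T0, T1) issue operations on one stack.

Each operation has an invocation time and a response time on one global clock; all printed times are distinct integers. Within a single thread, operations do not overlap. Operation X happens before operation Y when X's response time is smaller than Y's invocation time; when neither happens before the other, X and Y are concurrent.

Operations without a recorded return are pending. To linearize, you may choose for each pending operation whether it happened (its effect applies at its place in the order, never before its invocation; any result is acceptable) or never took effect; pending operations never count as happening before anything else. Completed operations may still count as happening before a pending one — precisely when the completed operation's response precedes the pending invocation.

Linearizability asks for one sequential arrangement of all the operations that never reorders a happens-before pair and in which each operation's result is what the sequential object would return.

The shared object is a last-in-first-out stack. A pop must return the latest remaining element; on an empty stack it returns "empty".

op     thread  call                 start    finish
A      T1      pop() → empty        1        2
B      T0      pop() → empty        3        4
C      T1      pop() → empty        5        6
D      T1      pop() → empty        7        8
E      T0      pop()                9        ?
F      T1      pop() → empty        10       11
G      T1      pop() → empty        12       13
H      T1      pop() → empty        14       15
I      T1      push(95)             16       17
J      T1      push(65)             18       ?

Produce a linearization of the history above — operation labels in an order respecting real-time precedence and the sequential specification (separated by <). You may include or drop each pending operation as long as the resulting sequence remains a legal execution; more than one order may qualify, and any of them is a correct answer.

A < B < C < D < E < F < G < H < I

after step 1 (A pop() → empty): stack <>
after step 2 (B pop() → empty): stack <>
after step 3 (C pop() → empty): stack <>
after step 4 (D pop() → empty): stack <>
after step 5 (E pop() (pending, included)): stack <>
after step 6 (F pop() → empty): stack <>
after step 7 (G pop() → empty): stack <>
after step 8 (H pop() → empty): stack <>
after step 9 (I push(95)): stack <95>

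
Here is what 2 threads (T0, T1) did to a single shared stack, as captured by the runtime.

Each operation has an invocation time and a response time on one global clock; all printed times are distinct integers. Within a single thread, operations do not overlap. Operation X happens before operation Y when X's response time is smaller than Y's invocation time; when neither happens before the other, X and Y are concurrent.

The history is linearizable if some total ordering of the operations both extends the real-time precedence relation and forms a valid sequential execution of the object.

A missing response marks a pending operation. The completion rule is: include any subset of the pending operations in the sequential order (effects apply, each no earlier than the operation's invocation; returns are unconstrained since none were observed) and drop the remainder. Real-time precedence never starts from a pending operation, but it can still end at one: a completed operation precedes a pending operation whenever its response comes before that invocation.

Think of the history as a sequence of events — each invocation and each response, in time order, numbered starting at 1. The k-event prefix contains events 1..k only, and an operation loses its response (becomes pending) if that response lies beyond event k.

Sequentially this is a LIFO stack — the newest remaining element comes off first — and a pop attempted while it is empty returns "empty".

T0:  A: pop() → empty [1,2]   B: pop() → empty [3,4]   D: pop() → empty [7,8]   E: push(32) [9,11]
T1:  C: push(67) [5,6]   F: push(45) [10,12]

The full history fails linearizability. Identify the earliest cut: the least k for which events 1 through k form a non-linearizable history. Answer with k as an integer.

8

events 1..7 are linearizable, e.g. via A, B, C:
after step 1 (A pop() → empty): stack <>
after step 2 (B pop() → empty): stack <>
after step 3 (C push(67)): stack <67>
include event 8 — D responding at 8 — and every candidate order breaks
e.g. A, B, C, D: illegal at step 4, since D pop() → empty cannot apply there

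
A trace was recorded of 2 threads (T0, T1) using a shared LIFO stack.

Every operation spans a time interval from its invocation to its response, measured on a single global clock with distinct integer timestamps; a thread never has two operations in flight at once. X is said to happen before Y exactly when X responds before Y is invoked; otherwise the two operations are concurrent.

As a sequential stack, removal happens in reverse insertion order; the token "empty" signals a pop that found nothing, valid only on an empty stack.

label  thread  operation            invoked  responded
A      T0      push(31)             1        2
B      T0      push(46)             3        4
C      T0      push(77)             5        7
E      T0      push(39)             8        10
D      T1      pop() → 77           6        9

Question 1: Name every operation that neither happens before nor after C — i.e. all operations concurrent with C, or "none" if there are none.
Answer: D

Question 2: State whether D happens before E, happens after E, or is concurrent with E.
Answer: concurrent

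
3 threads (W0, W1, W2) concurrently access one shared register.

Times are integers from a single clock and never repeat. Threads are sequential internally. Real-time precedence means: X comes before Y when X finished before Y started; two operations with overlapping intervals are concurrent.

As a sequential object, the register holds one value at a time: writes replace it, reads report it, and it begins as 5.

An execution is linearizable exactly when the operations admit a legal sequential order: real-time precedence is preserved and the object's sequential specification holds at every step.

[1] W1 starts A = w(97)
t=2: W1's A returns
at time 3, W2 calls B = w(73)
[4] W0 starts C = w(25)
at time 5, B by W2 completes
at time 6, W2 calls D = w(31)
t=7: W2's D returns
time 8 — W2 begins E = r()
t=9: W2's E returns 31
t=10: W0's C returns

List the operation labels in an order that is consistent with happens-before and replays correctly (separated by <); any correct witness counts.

A < B < C < D < E

after step 1 (A w(97)): value 97
after step 2 (B w(73)): value 73
after step 3 (C w(25)): value 25
after step 4 (D w(31)): value 31
after step 5 (E r() → 31): value 31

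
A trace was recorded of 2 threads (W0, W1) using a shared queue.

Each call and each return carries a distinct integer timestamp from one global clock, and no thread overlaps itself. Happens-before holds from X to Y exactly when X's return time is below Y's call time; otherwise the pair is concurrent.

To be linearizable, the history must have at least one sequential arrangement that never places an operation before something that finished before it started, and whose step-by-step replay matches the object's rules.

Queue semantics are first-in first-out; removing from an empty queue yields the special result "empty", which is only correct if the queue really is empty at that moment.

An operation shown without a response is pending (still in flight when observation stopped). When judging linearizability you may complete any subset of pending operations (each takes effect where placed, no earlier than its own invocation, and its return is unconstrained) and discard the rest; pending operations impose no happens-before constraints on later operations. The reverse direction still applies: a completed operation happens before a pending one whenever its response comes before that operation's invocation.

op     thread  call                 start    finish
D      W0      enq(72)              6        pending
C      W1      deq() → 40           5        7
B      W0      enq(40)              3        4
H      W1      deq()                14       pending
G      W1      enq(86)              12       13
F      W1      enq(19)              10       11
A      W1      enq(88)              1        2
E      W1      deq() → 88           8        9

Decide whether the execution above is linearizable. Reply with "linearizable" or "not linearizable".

through event 6 a valid linearization exists; event 7 (C responding at time 7) ends that
exhaustive check: the 3 completed queue ops admit one real-time order; illegal
include/drop combinations of the 1 pending operation (D) were all tried; none helps
e.g. A, B, C (pending dropped): illegal at step 3, since C deq() → 40 cannot apply there

not linearizable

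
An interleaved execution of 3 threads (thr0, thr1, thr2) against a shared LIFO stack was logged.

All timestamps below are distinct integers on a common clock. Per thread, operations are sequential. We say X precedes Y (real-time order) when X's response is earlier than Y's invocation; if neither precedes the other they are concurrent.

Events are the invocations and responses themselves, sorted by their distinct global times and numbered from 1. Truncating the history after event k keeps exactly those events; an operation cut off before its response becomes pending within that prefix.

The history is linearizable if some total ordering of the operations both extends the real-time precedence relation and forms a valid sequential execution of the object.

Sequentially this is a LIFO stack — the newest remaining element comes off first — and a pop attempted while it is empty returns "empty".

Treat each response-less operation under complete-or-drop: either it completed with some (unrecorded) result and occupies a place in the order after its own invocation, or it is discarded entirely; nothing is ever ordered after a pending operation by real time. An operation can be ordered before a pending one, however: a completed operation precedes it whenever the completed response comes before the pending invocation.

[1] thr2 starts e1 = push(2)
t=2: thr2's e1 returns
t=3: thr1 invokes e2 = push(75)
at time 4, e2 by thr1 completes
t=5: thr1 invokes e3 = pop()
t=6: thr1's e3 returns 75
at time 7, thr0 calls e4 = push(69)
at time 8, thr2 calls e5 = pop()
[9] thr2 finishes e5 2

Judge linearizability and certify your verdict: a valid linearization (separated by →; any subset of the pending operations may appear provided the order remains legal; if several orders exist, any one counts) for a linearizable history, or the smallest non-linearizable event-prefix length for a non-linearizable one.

1. e1 push(2), leaving stack <2>
2. e2 push(75), leaving stack <2,75>
3. e3 pop() → 75, leaving stack <2>
4. e5 pop() → 2, leaving stack <>

linearizable — witness: e1 → e2 → e3 → e5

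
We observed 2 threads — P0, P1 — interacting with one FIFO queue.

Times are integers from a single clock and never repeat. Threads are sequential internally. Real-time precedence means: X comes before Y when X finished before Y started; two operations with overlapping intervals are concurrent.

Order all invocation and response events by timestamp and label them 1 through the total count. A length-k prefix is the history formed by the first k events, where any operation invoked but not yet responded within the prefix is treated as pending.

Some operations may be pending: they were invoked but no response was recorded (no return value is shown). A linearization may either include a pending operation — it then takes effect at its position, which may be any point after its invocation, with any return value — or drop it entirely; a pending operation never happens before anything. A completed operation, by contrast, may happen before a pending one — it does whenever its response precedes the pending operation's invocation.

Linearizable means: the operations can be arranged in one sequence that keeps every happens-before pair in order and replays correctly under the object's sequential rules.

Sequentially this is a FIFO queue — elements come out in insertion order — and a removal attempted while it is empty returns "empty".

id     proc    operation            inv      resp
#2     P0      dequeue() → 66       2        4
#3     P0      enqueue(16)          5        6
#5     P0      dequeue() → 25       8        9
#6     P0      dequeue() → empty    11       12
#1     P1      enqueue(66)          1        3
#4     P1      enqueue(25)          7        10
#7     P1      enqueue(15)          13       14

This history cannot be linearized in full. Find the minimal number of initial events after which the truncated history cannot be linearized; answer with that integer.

events 1..8 are linearizable, e.g. via #1, #2, #3:
after step 1 (#1 enqueue(66)): queue <66>
after step 2 (#2 dequeue() → 66): queue <>
after step 3 (#3 enqueue(16)): queue <16>
with event 9 included (#5 responding at time 9), all real-time-consistent orders fail
including or dropping the 1 pending operation (#4) in any combination fails
take #1, #2, #3, #5 (pending dropped): step 4 already fails, because #5 dequeue() → 25 cannot occur there
take #2, #1, #3, #5 (pending dropped): step 1 already fails, because #2 dequeue() → 66 cannot occur there

9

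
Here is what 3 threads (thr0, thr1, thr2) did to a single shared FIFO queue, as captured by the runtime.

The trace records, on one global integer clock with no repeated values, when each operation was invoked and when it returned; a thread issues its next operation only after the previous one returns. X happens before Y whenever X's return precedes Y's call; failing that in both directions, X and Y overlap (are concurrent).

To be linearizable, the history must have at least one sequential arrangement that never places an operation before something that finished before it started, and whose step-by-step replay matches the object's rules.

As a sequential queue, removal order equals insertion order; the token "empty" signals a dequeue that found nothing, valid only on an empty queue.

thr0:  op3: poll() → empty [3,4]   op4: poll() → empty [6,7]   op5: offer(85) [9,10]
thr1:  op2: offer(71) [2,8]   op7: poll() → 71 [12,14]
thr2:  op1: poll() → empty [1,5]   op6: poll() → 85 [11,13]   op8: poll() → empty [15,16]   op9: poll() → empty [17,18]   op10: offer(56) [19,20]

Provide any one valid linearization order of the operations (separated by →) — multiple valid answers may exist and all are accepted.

op1 → op3 → op4 → op2 → op5 → op7 → op6 → op8 → op9 → op10

1. op1 poll() → empty, leaving queue <>
2. op3 poll() → empty, leaving queue <>
3. op4 poll() → empty, leaving queue <>
4. op2 offer(71), leaving queue <71>
5. op5 offer(85), leaving queue <71,85>
6. op7 poll() → 71, leaving queue <85>
7. op6 poll() → 85, leaving queue <>
8. op8 poll() → empty, leaving queue <>
9. op9 poll() → empty, leaving queue <>
10. op10 offer(56), leaving queue <56>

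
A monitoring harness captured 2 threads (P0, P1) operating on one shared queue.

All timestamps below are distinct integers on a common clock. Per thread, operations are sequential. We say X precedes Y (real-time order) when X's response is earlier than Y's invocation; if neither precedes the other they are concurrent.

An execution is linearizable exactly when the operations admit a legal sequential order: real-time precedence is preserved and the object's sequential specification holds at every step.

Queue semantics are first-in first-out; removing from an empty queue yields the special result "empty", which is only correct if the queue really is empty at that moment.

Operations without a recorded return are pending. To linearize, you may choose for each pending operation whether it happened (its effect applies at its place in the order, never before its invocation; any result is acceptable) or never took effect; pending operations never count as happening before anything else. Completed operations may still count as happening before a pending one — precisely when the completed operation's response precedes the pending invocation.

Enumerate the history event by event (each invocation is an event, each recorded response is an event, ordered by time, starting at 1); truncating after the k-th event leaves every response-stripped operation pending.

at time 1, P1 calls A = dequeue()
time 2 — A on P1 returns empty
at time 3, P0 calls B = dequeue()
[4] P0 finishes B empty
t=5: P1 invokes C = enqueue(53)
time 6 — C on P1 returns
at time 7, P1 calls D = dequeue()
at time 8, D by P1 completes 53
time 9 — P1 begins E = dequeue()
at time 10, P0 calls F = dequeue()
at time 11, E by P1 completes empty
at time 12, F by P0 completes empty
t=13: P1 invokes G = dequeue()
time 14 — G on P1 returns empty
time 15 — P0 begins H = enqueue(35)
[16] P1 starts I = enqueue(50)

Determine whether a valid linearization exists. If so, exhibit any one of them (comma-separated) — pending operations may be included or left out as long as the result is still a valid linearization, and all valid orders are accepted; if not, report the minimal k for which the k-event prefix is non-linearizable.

linearizable — witness: A, B, C, D, E, F, G

after step 1 (A dequeue() → empty): queue <>
after step 2 (B dequeue() → empty): queue <>
after step 3 (C enqueue(53)): queue <53>
after step 4 (D dequeue() → 53): queue <>
after step 5 (E dequeue() → empty): queue <>
after step 6 (F dequeue() → empty): queue <>
after step 7 (G dequeue() → empty): queue <>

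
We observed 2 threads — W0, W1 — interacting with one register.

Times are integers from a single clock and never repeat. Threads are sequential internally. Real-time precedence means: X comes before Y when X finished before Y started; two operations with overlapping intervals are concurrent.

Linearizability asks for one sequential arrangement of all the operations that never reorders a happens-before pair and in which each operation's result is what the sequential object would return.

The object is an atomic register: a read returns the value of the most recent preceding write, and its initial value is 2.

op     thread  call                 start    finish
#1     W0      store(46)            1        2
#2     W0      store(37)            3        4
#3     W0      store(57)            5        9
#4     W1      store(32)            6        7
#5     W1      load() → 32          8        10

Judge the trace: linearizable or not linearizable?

linearizable

one valid linearization: #1, #2, #3, #4, #5
1. #1 store(46), leaving value 46
2. #2 store(37), leaving value 37
3. #3 store(57), leaving value 57
4. #4 store(32), leaving value 32
5. #5 load() → 32, leaving value 32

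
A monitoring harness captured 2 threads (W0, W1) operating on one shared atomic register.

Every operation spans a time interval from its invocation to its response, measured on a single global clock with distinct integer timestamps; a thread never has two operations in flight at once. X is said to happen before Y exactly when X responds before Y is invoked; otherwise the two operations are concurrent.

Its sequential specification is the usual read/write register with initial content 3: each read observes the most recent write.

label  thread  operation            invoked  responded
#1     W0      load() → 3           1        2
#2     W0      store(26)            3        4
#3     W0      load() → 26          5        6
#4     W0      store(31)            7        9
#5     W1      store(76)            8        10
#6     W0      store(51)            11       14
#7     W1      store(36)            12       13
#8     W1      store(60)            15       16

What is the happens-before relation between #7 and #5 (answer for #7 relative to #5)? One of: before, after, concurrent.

#7 spans [12,13], #5 spans [8,10]
resp(#5)=10 < inv(#7)=12

after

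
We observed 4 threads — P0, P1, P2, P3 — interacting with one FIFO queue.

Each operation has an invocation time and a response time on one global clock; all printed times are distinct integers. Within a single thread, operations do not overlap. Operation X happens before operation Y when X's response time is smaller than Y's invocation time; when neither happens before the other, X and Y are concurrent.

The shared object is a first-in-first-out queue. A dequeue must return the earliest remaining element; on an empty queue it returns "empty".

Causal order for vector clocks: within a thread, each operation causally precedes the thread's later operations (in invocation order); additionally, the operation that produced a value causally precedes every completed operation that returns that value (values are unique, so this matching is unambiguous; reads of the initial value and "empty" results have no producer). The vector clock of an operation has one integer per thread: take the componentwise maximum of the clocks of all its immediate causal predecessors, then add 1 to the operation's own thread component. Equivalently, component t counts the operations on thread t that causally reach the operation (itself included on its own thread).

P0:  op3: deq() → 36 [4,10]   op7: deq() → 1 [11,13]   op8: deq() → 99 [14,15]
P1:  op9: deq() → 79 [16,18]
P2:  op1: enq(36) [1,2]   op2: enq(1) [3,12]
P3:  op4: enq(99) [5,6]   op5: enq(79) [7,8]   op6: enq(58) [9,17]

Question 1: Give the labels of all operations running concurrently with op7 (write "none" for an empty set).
Answer: op2, op6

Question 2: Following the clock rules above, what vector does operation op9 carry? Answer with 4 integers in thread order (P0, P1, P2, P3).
Answer: (0, 1, 0, 2)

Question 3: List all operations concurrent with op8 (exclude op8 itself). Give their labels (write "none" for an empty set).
Answer: op6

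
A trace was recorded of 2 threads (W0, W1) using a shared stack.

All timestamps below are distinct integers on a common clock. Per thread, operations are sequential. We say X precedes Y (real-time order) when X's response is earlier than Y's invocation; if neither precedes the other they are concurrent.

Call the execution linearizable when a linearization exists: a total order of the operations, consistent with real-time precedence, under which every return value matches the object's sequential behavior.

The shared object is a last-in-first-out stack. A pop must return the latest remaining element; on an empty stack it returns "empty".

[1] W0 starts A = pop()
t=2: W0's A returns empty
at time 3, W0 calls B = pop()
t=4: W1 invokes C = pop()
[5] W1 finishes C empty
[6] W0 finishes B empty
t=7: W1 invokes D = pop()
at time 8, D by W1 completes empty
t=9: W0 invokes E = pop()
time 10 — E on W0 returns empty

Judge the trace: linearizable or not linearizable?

witness order: A, B, C, D, E
step 1: A pop() → empty — stack <>
step 2: B pop() → empty — stack <>
step 3: C pop() → empty — stack <>
step 4: D pop() → empty — stack <>
step 5: E pop() → empty — stack <>

linearizable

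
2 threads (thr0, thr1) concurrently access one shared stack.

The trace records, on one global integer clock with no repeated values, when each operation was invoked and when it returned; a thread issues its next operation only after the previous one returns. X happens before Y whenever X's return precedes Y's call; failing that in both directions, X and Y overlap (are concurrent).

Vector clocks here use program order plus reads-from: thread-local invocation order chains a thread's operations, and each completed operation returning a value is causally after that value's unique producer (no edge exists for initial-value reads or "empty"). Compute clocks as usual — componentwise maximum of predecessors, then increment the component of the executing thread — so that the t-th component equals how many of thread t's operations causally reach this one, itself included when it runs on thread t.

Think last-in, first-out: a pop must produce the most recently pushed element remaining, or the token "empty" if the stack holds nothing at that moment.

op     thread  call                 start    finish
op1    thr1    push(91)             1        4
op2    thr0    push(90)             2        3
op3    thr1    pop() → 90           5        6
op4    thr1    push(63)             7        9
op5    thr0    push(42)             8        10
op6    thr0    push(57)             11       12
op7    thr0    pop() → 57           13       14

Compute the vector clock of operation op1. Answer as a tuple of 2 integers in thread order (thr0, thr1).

(0, 1)

op1, invoked 1, has no incoming edges; only thr1's bump applies → (0, 1)
op2, invoked 2, has no incoming edges; only thr0's bump applies → (1, 0)
op5, invoked 8, takes VC(op2)=(1, 0) under max, adds 1 for thr0 → (2, 0)
op3, invoked 5, takes VC(op1)=(0, 1), VC(op2)=(1, 0) under max, adds 1 for thr1 → (1, 2)
op6, invoked 11, takes VC(op5)=(2, 0) under max, adds 1 for thr0 → (3, 0)
op4, invoked 7, takes VC(op3)=(1, 2) under max, adds 1 for thr1 → (1, 3)
op7, invoked 13, takes VC(op6)=(3, 0) under max, adds 1 for thr0 → (4, 0)
target: VC(op1) = (0, 1)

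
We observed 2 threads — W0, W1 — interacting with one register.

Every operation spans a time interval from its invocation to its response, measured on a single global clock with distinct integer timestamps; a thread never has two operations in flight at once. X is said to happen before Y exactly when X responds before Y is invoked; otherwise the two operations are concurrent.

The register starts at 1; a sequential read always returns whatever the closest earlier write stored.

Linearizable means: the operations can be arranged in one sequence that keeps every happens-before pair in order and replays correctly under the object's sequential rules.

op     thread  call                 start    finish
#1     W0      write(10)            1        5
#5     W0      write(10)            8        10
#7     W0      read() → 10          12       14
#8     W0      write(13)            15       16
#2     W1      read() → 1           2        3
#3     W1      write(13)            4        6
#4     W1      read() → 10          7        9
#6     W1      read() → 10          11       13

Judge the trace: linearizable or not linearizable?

witness order: #2, #1, #3, #5, #4, #6, #7, #8
after step 1 (#2 read() → 1): value 1
after step 2 (#1 write(10)): value 10
after step 3 (#3 write(13)): value 13
after step 4 (#5 write(10)): value 10
after step 5 (#4 read() → 10): value 10
after step 6 (#6 read() → 10): value 10
after step 7 (#7 read() → 10): value 10
after step 8 (#8 write(13)): value 13

linearizable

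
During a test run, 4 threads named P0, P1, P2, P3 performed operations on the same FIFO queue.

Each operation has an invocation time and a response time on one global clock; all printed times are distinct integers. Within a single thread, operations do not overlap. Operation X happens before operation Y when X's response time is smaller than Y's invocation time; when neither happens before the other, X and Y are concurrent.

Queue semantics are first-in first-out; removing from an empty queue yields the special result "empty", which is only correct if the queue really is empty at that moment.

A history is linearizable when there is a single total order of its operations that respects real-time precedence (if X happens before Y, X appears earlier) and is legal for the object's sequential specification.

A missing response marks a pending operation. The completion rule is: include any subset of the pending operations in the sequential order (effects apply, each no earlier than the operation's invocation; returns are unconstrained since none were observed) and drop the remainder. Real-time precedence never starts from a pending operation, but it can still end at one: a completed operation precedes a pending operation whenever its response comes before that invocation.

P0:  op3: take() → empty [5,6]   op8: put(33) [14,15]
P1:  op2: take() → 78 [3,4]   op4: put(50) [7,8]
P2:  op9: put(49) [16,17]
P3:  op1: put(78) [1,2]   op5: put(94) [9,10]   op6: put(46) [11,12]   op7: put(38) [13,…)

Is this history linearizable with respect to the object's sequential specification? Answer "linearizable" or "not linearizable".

a witness: op1, op2, op3, op4, op5, op6, op7, op8, op9
1. op1 put(78), leaving queue <78>
2. op2 take() → 78, leaving queue <>
3. op3 take() → empty, leaving queue <>
4. op4 put(50), leaving queue <50>
5. op5 put(94), leaving queue <50,94>
6. op6 put(46), leaving queue <50,94,46>
7. op7 put(38) (pending, included), leaving queue <50,94,46,38>
8. op8 put(33), leaving queue <50,94,46,38,33>
9. op9 put(49), leaving queue <50,94,46,38,33,49>

linearizable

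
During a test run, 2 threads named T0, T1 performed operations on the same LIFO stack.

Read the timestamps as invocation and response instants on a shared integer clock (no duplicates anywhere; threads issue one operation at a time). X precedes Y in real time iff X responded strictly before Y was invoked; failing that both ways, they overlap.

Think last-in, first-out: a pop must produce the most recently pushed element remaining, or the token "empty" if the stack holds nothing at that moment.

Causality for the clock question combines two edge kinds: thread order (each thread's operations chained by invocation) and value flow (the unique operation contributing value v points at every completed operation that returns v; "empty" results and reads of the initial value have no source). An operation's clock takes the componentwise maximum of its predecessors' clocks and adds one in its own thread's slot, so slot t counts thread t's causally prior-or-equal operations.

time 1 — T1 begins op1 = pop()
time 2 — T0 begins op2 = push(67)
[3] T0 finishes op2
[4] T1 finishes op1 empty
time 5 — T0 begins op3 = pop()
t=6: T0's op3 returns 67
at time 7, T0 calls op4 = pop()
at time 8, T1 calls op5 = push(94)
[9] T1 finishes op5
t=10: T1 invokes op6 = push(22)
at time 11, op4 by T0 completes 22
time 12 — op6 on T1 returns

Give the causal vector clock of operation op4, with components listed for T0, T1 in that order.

(3, 3)

VC(op1, invoked at 1): no causal predecessors; +1 on T1 → (0, 1)
VC(op2, invoked at 2): no causal predecessors; +1 on T0 → (1, 0)
op5 (invocation 8): componentwise max over VC(op1)=(0, 1), +1 at T1, giving (0, 2)
op3 (invocation 5): componentwise max over VC(op2)=(1, 0), +1 at T0, giving (2, 0)
op6 (invocation 10): componentwise max over VC(op5)=(0, 2), +1 at T1, giving (0, 3)
op4 (invocation 7): componentwise max over VC(op3)=(2, 0), VC(op6)=(0, 3), +1 at T0, giving (3, 3)
target: VC(op4) = (3, 3)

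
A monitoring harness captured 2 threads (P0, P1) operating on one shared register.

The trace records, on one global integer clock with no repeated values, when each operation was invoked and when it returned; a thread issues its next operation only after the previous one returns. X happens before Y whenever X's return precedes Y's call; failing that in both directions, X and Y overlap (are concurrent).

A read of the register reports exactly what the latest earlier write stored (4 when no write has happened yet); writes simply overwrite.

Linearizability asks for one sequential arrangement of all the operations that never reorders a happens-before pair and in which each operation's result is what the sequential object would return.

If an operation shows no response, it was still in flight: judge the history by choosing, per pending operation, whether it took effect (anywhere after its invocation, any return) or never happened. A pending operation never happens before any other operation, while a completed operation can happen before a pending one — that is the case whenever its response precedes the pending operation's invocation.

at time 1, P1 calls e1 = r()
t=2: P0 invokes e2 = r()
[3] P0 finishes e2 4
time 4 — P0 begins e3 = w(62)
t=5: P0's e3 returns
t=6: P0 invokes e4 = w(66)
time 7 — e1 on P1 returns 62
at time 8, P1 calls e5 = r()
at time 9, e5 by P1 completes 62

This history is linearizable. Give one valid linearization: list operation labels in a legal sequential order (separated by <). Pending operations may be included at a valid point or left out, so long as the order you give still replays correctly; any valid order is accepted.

e2 < e3 < e1 < e5

1. e2 r() → 4, leaving value 4
2. e3 w(62), leaving value 62
3. e1 r() → 62, leaving value 62
4. e5 r() → 62, leaving value 62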